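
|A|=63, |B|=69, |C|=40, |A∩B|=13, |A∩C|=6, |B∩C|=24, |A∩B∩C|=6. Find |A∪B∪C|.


|A∪B∪C| = 63+69+40-13-6-24+6 = 135

|A∪B∪C| = 135


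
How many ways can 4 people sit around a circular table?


Circular arrangements of 4 distinct objects: fix one position to break rotational symmetry.
(n-1)! = 3! = 6

6


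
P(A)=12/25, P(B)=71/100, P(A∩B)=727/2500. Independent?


P(A)×P(B) = 213/625
P(A∩B) = 727/2500
Not equal → NOT independent

No, not independent


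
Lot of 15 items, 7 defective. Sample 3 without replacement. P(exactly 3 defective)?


Hypergeometric: C(7,3)×C(8,0)/C(15,3)
= 35×1/455 = 1/13

P(X=3) = 1/13 ≈ 7.69%


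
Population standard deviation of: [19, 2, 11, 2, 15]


Mean = 49/5
  (19-49/5)²=2116/25
  (2-49/5)²=1521/25
  (11-49/5)²=36/25
  (2-49/5)²=1521/25
  (15-49/5)²=676/25
Σ(x-μ)² = 1174/5
σ² = (1174/5)/5 = 1174/25

σ = √(1174/25) ≈ 6.8527


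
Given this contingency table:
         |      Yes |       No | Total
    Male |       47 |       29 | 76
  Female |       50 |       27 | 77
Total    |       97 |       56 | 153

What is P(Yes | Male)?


P(Yes | Male) = 47/(47+29) = 47/76

P(Yes|Male) = 47/76 ≈ 61.84%


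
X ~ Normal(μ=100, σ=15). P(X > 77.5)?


z = (77.5-100)/15 = -1.5
P(X > 77.5) = 1 - P(Z ≤ -1.5) = 1 - 0.0668 = 0.9332

P(X > 77.5) ≈ 0.9332


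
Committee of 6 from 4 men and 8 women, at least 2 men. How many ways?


Count by #men:
  2M,4W: C(4,2)×C(8,4)=420
  3M,3W: C(4,3)×C(8,3)=224
  4M,2W: C(4,4)×C(8,2)=28
Total = 672

672


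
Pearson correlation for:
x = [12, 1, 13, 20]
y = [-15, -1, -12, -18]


n=4, Σx=46, Σy=-46, Σxy=-697, Σx²=714, Σy²=694
r = (4×(-697) - 46×(-46))/√((4×714 - 46²)(4×694 - (-46)²))
= -672/√(740×660) = -672/√488400 ≈ -672/698.8562 ≈ -0.9616

r ≈ -0.9616


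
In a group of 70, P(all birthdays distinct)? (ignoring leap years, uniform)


P(all different) = Π(365-i)/365 for i=0..69
= (365/365)×(364/365)×...×(296/365)
= 0.000840

P ≈ 0.0008 ≈ 0.08%


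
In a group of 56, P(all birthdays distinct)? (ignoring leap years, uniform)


P(all different) = Π(365-i)/365 for i=0..55
= (365/365)×(364/365)×...×(310/365)
= 0.011668

P ≈ 0.0117 ≈ 1.17%


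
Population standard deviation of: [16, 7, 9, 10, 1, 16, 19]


Mean = 78/7
  (16-78/7)²=1156/49
  (7-78/7)²=841/49
  (9-78/7)²=225/49
  (10-78/7)²=64/49
  (1-78/7)²=5041/49
  (16-78/7)²=1156/49
  (19-78/7)²=3025/49
Σ(x-μ)² = 1644/7
σ² = (1644/7)/7 = 1644/49

σ = √(1644/49) ≈ 5.7923


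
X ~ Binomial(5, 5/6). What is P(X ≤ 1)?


P(X ≤ 1) = Σ P(X=i) for i=0..1
P(X=0) = 1/7776
P(X=1) = 25/7776
Sum = 13/3888

P(X ≤ 1) = 13/3888 ≈ 0.33%


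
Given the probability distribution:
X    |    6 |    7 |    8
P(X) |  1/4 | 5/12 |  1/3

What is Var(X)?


E[X] = 85/12
E[X²] = 203/4
Var(X) = E[X²] - (E[X])² = 203/4 - 7225/144 = 83/144

Var(X) = 83/144 ≈ 0.5764


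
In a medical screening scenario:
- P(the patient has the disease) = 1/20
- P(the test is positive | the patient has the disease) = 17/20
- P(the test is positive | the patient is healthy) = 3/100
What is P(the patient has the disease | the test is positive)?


Using Bayes' theorem:
P(A|B) = P(B|A)·P(A) / P(B)

P(the test is positive) = 17/20 × 1/20 + 3/100 × 19/20
= 17/400 + 57/2000 = 71/1000

P(the patient has the disease|the test is positive) = (17/400) / (71/1000) = 85/142

P(the patient has the disease|the test is positive) = 85/142 ≈ 59.86%


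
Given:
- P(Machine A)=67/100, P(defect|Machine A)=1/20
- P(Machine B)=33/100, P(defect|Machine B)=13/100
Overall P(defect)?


P(B) = Σ P(B|Aᵢ)×P(Aᵢ)
  1/20×67/100 = 67/2000
  13/100×33/100 = 429/10000
Sum = 191/2500

P(defect) = 191/2500 ≈ 7.64%


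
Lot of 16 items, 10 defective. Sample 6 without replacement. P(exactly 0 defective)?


Hypergeometric: C(10,0)×C(6,6)/C(16,6)
= 1×1/8008 = 1/8008

P(X=0) = 1/8008 ≈ 0.01%


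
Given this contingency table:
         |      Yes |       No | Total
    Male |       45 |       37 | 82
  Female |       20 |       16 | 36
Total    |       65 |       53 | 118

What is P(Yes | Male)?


P(Yes | Male) = 45/(45+37) = 45/82

P(Yes|Male) = 45/82 ≈ 54.88%


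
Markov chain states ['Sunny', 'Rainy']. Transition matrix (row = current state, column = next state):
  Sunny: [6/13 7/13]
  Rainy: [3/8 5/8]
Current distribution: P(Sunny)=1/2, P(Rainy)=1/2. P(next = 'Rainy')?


P(next=Rainy) = Σᵢ P(now=i)×P(i→Rainy)
= 1/2×7/13 + 1/2×5/8
= 7/26 + 5/16 = 121/208

P = 121/208 ≈ 0.5817


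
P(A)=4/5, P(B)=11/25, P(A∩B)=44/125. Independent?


P(A)×P(B) = 44/125
P(A∩B) = 44/125
Equal ✓ → Independent

Yes, independent


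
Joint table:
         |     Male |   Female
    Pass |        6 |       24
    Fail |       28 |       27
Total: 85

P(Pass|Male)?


P(Pass|Male) = 6/(6+28) = 6/34 = 3/17

P = 3/17 ≈ 17.65%


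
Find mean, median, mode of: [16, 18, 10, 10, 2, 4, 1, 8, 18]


Sorted: [1, 2, 4, 8, 10, 10, 16, 18, 18]
Mean = 87/9 = 29/3
Median = 10
Freq: {16: 1, 18: 2, 10: 2, 2: 1, 4: 1, 1: 1, 8: 1}
Mode: [10, 18]

Mean=29/3, Median=10, Mode=[10, 18]


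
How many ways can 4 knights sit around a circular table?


Circular arrangements of 4 distinct objects: fix one position to break rotational symmetry.
(n-1)! = 3! = 6

6


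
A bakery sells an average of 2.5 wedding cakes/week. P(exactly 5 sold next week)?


Poisson(λ=2.5): P(X=5) = e^(-λ)×λ^k/k!
= e^(-2.5) × 2.5^5 / 5!
≈ 0.08208499862 × 97.65625 / 120 ≈ 0.066801

P(X=5) ≈ 0.066801 ≈ 6.68%


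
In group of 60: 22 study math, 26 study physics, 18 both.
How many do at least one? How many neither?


|A∪B| = 22+26-18 = 30
Neither = 60-30 = 30

At least one: 30; Neither: 30


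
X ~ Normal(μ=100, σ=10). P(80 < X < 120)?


z₁=(80-100)/10=-2.0, z₂=(120-100)/10=2.0
P = Φ(2.0) - Φ(-2.0) = 0.977250 - 0.022750 = 0.954500 ≈ 0.9545

P(80 < X < 120) ≈ 0.9545


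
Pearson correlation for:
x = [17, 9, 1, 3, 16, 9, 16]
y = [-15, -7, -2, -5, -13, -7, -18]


n=7, Σx=71, Σy=-67, Σxy=-894, Σx²=973, Σy²=845
r = (7×(-894) - 71×(-67))/√((7×973 - 71²)(7×845 - (-67)²))
= -1501/√(1770×1426) = -1501/√2524020 ≈ -1501/1588.7165 ≈ -0.9448

r ≈ -0.9448


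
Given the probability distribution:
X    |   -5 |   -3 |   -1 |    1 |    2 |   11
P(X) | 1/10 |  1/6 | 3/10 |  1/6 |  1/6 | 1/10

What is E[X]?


E[X] = Σ x·P(X=x)
= (-5)×(1/10) + (-3)×(1/6) + (-1)×(3/10) + (1)×(1/6) + (2)×(1/6) + (11)×(1/10)
= 3/10

E[X] = 3/10


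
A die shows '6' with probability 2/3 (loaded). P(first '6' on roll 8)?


Geometric: P(X=8) = (1-p)^(k-1)×p = (1/3)^7×2/3 = 2/6561

P(X=8) = 2/6561 ≈ 0.03%


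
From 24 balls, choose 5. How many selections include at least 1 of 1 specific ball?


Complement: C(24,5) - C(23,5) = 42504 - 33649 = 8855

8855


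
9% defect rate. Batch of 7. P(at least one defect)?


P(all good) = (91/100)^7 = 51676101935731/100000000000000
P(≥1 defect) = 48323898064269/100000000000000

P = 48323898064269/100000000000000 ≈ 48.32%


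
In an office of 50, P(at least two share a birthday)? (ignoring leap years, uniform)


P(all different) = Π(365-i)/365 for i=0..49
= 0.029626
P(match) = 1 - 0.029626 = 0.970374

P ≈ 0.9704 ≈ 97.04%


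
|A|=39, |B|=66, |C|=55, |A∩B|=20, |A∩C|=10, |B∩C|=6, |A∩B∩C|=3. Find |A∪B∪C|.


|A∪B∪C| = 39+66+55-20-10-6+3 = 127

|A∪B∪C| = 127


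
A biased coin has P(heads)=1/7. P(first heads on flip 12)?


Geometric: P(X=12) = (1-p)^(k-1)×p = (6/7)^11×1/7 = 362797056/13841287201

P(X=12) = 362797056/13841287201 ≈ 2.62%


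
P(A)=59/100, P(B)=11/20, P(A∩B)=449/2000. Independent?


P(A)×P(B) = 649/2000
P(A∩B) = 449/2000
Not equal → NOT independent

No, not independent


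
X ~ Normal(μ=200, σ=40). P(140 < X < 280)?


z₁=(140-200)/40=-1.5, z₂=(280-200)/40=2.0
P = Φ(2.0) - Φ(-1.5) = 0.977250 - 0.066807 = 0.910443 ≈ 0.9104

P(140 < X < 280) ≈ 0.9104


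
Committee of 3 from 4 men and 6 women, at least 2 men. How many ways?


Count by #men:
  2M,1W: C(4,2)×C(6,1)=36
  3M,0W: C(4,3)×C(6,0)=4
Total = 40

40


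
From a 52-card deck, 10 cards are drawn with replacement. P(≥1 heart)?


P(not a heart) = 39/52 = 3/4
P(none in 10 draws) = (3/4)^10 = 59049/1048576
P(≥1 heart) = 1 - 59049/1048576 = 989527/1048576

P = 989527/1048576 ≈ 94.37%


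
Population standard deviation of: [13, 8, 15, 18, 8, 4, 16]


Mean = 82/7
  (13-82/7)²=81/49
  (8-82/7)²=676/49
  (15-82/7)²=529/49
  (18-82/7)²=1936/49
  (8-82/7)²=676/49
  (4-82/7)²=2916/49
  (16-82/7)²=900/49
Σ(x-μ)² = 1102/7
σ² = (1102/7)/7 = 1102/49

σ = √(1102/49) ≈ 4.7423


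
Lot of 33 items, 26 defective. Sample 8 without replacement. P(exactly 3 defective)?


Hypergeometric: C(26,3)×C(7,5)/C(33,8)
= 2600×21/13884156 = 350/89001

P(X=3) = 350/89001 ≈ 0.39%


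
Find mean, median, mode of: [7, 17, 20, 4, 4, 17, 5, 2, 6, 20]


Sorted: [2, 4, 4, 5, 6, 7, 17, 17, 20, 20]
Mean = 102/10 = 51/5
Median = 13/2
Freq: {7: 1, 17: 2, 20: 2, 4: 2, 5: 1, 2: 1, 6: 1}
Mode: [4, 17, 20]

Mean=51/5, Median=13/2, Mode=[4, 17, 20]


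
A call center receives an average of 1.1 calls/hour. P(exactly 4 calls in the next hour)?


Poisson(λ=1.1): P(X=4) = e^(-λ)×λ^k/k!
= e^(-1.1) × 1.1^4 / 4!
≈ 0.3328710837 × 1.4641 / 24 ≈ 0.020307

P(X=4) ≈ 0.020307 ≈ 2.03%


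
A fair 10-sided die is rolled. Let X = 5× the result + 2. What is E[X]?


E[die] = (1+10)/2 = 11/2
E[X] = 5×11/2 + 2 = 59/2

E[X] = 59/2


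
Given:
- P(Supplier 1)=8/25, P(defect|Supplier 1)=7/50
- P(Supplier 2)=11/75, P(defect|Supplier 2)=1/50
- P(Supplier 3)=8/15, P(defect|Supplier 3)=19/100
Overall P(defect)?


P(B) = Σ P(B|Aᵢ)×P(Aᵢ)
  7/50×8/25 = 28/625
  1/50×11/75 = 11/3750
  19/100×8/15 = 38/375
Sum = 559/3750

P(defect) = 559/3750 ≈ 14.91%


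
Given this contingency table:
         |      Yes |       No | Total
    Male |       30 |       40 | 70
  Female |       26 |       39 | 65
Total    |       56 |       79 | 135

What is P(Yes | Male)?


P(Yes | Male) = 30/(30+40) = 30/70 = 3/7

P(Yes|Male) = 3/7 ≈ 42.86%


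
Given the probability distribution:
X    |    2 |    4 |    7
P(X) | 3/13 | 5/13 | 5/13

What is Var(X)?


E[X] = 61/13
E[X²] = 337/13
Var(X) = E[X²] - (E[X])² = 337/13 - 3721/169 = 660/169

Var(X) = 660/169 ≈ 3.9053


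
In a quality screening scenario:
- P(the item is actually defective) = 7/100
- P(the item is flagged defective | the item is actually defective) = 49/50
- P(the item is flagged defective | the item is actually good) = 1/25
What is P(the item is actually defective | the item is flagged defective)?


Using Bayes' theorem:
P(A|B) = P(B|A)·P(A) / P(B)

P(the item is flagged defective) = 49/50 × 7/100 + 1/25 × 93/100
= 343/5000 + 93/2500 = 529/5000

P(the item is actually defective|the item is flagged defective) = (343/5000) / (529/5000) = 343/529

P(the item is actually defective|the item is flagged defective) = 343/529 ≈ 64.84%


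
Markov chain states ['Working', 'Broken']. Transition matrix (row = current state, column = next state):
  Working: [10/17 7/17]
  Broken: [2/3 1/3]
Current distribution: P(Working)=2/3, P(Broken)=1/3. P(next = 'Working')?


P(next=Working) = Σᵢ P(now=i)×P(i→Working)
= 2/3×10/17 + 1/3×2/3
= 20/51 + 2/9 = 94/153

P = 94/153 ≈ 0.6144


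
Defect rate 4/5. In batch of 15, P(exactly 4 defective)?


Binomial: P(X=4) = C(15,4)×p^4×(1-p)^11
= 1365 × 256/625 × 1/48828125 = 69888/6103515625

P(X=4) = 69888/6103515625 ≈ 0.00%


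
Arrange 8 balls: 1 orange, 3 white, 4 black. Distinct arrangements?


8!/(1!×3!×4!) = 280

280


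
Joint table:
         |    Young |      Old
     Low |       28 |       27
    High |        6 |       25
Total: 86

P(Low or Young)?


P(Low∨Young) = P(Low) + P(Young) - P(Low∧Young)
= (55 + 34 - 28)/86 = 61/86

P = 61/86 ≈ 70.93%


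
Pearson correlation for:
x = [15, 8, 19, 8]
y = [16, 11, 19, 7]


n=4, Σx=50, Σy=53, Σxy=745, Σx²=714, Σy²=787
r = (4×745 - 50×53)/√((4×714 - 50²)(4×787 - 53²))
= 330/√(356×339) = 330/√120684 ≈ 330/347.3960 ≈ 0.9499

r ≈ 0.9499


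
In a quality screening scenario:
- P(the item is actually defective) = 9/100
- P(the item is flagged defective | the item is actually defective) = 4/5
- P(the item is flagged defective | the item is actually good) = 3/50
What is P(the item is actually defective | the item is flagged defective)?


Using Bayes' theorem:
P(A|B) = P(B|A)·P(A) / P(B)

P(the item is flagged defective) = 4/5 × 9/100 + 3/50 × 91/100
= 9/125 + 273/5000 = 633/5000

P(the item is actually defective|the item is flagged defective) = (9/125) / (633/5000) = 120/211

P(the item is actually defective|the item is flagged defective) = 120/211 ≈ 56.87%


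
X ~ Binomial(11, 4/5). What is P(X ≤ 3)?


P(X ≤ 3) = Σ P(X=i) for i=0..3
P(X=0) = 1/48828125
P(X=1) = 44/48828125
P(X=2) = 176/9765625
P(X=3) = 2112/9765625
Sum = 2297/9765625

P(X ≤ 3) = 2297/9765625 ≈ 0.02%


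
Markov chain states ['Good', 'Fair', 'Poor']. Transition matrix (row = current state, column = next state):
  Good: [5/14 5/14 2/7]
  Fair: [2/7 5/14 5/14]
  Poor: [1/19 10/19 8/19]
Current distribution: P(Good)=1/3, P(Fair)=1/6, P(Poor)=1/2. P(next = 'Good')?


P(next=Good) = Σᵢ P(now=i)×P(i→Good)
= 1/3×5/14 + 1/6×2/7 + 1/2×1/19
= 5/42 + 1/21 + 1/38 = 11/57

P = 11/57 ≈ 0.1930


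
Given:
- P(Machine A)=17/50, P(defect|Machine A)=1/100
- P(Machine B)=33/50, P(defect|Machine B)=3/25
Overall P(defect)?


P(B) = Σ P(B|Aᵢ)×P(Aᵢ)
  1/100×17/50 = 17/5000
  3/25×33/50 = 99/1250
Sum = 413/5000

P(defect) = 413/5000 ≈ 8.26%


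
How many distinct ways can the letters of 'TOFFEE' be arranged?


Letters: 6, freq: {'T': 1, 'O': 1, 'F': 2, 'E': 2}
6!/(1!×1!×2!×2!) = 720/4 = 180

180


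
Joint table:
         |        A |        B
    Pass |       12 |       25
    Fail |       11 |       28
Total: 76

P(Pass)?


P(Pass) = (12+25)/76 = 37/76

P(Pass) = 37/76 ≈ 48.68%


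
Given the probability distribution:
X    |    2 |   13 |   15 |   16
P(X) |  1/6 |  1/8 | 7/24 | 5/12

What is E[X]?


E[X] = Σ x·P(X=x)
= (2)×(1/6) + (13)×(1/8) + (15)×(7/24) + (16)×(5/12)
= 13

E[X] = 13


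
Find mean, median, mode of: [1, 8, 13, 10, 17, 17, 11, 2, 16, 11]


Sorted: [1, 2, 8, 10, 11, 11, 13, 16, 17, 17]
Mean = 106/10 = 53/5
Median = 11
Freq: {1: 1, 8: 1, 13: 1, 10: 1, 17: 2, 11: 2, 2: 1, 16: 1}
Mode: [11, 17]

Mean=53/5, Median=11, Mode=[11, 17]


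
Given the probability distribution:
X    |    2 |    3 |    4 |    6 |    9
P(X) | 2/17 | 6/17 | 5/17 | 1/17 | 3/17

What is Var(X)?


E[X] = 75/17
E[X²] = 421/17
Var(X) = E[X²] - (E[X])² = 421/17 - 5625/289 = 1532/289

Var(X) = 1532/289 ≈ 5.3010


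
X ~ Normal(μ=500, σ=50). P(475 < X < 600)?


z₁=(475-500)/50=-0.5, z₂=(600-500)/50=2.0
P = Φ(2.0) - Φ(-0.5) = 0.977250 - 0.308538 = 0.668712 ≈ 0.6687

P(475 < X < 600) ≈ 0.6687


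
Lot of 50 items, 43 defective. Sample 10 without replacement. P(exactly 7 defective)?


Hypergeometric: C(43,7)×C(7,3)/C(50,10)
= 32224114×35/10272278170 = 9139/83237

P(X=7) = 9139/83237 ≈ 10.98%


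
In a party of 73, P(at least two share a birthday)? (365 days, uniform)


P(all different) = Π(365-i)/365 for i=0..72
= 0.000439
P(match) = 1 - 0.000439 = 0.999561

P ≈ 0.9996 ≈ 99.96%


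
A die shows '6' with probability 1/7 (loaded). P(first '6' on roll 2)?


Geometric: P(X=2) = (1-p)^(k-1)×p = (6/7)^1×1/7 = 6/49

P(X=2) = 6/49 ≈ 12.24%


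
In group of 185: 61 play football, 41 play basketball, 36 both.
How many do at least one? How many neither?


|A∪B| = 61+41-36 = 66
Neither = 185-66 = 119

At least one: 66; Neither: 119


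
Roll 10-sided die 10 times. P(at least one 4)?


P(no 4)^10 = (9/10)^10 = 3486784401/10000000000
P(≥1) = 1 - 3486784401/10000000000 = 6513215599/10000000000

P = 6513215599/10000000000 ≈ 65.13%


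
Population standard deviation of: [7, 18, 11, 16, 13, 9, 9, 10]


Mean = 93/8
  (7-93/8)²=1369/64
  (18-93/8)²=2601/64
  (11-93/8)²=25/64
  (16-93/8)²=1225/64
  (13-93/8)²=121/64
  (9-93/8)²=441/64
  (9-93/8)²=441/64
  (10-93/8)²=169/64
Σ(x-μ)² = 799/8
σ² = (799/8)/8 = 799/64

σ = √(799/64) ≈ 3.5333


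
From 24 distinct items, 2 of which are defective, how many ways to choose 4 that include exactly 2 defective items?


Choose 2 of the 2 defective items and 2 of the other 22 items:
C(2,2)×C(22,2) = 1×231 = 231

231


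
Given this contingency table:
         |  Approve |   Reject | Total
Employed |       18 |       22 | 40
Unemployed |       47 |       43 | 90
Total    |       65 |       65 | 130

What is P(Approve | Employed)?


P(Approve | Employed) = 18/(18+22) = 18/40 = 9/20

P(Approve|Employed) = 9/20 ≈ 45.00%


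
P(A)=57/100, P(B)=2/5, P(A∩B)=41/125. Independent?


P(A)×P(B) = 57/250
P(A∩B) = 41/125
Not equal → NOT independent

No, not independent


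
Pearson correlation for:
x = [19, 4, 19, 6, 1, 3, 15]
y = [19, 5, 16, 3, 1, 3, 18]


n=7, Σx=67, Σy=65, Σxy=983, Σx²=1009, Σy²=985
r = (7×983 - 67×65)/√((7×1009 - 67²)(7×985 - 65²))
= 2526/√(2574×2670) = 2526/√6872580 ≈ 2526/2621.5606 ≈ 0.9635

r ≈ 0.9635


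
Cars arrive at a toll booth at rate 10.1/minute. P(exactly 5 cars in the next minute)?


Poisson(λ=10.1): P(X=5) = e^(-λ)×λ^k/k!
= e^(-10.1) × 10.1^5 / 5!
≈ 4.107955523e-05 × 105101.00501 / 120 ≈ 0.035979

P(X=5) ≈ 0.035979 ≈ 3.60%


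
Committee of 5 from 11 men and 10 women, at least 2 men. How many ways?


Count by #men:
  2M,3W: C(11,2)×C(10,3)=6600
  3M,2W: C(11,3)×C(10,2)=7425
  4M,1W: C(11,4)×C(10,1)=3300
  5M,0W: C(11,5)×C(10,0)=462
Total = 17787

17787


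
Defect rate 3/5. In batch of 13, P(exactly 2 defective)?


Binomial: P(X=2) = C(13,2)×p^2×(1-p)^11
= 78 × 9/25 × 2048/48828125 = 1437696/1220703125

P(X=2) = 1437696/1220703125 ≈ 0.12%


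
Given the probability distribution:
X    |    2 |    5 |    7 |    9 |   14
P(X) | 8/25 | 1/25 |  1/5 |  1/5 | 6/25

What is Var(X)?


E[X] = 37/5
E[X²] = 1883/25
Var(X) = E[X²] - (E[X])² = 1883/25 - 1369/25 = 514/25

Var(X) = 514/25 ≈ 20.5600


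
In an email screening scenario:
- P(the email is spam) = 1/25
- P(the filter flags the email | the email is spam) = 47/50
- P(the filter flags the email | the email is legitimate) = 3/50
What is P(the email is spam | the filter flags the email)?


Using Bayes' theorem:
P(A|B) = P(B|A)·P(A) / P(B)

P(the filter flags the email) = 47/50 × 1/25 + 3/50 × 24/25
= 47/1250 + 36/625 = 119/1250

P(the email is spam|the filter flags the email) = (47/1250) / (119/1250) = 47/119

P(the email is spam|the filter flags the email) = 47/119 ≈ 39.50%


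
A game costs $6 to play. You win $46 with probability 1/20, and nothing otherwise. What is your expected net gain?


E[gain] = (46-6)×1/20 + (-6)×19/20
= 2 - 57/10 = -37/10

Expected net gain = $-37/10 ≈ $-3.70


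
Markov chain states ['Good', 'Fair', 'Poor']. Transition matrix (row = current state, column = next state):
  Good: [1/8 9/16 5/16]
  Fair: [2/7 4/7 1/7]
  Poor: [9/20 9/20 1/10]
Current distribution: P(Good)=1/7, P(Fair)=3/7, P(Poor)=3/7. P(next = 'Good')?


P(next=Good) = Σᵢ P(now=i)×P(i→Good)
= 1/7×1/8 + 3/7×2/7 + 3/7×9/20
= 1/56 + 6/49 + 27/140 = 653/1960

P = 653/1960 ≈ 0.3332


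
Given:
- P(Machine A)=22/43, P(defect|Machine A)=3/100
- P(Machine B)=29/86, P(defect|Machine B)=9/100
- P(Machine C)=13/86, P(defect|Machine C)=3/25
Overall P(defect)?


P(B) = Σ P(B|Aᵢ)×P(Aᵢ)
  3/100×22/43 = 33/2150
  9/100×29/86 = 261/8600
  3/25×13/86 = 39/2150
Sum = 549/8600

P(defect) = 549/8600 ≈ 6.38%


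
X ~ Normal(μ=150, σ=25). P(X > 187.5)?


z = (187.5-150)/25 = 1.5
P(X > 187.5) = 1 - P(Z ≤ 1.5) = 1 - 0.9332 = 0.0668

P(X > 187.5) ≈ 0.0668


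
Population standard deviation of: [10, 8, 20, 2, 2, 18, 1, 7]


Mean = 68/8 = 17/2
  (10-17/2)²=9/4
  (8-17/2)²=1/4
  (20-17/2)²=529/4
  (2-17/2)²=169/4
  (2-17/2)²=169/4
  (18-17/2)²=361/4
  (1-17/2)²=225/4
  (7-17/2)²=9/4
Σ(x-μ)² = 368
σ² = 368/8 = 46

σ = √(46) ≈ 6.7823


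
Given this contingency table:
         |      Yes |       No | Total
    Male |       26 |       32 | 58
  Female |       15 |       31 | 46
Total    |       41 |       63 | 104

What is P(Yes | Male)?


P(Yes | Male) = 26/(26+32) = 26/58 = 13/29

P(Yes|Male) = 13/29 ≈ 44.83%


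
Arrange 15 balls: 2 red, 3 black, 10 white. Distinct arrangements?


15!/(2!×3!×10!) = 30030

30030


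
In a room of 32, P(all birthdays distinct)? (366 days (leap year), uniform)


P(all different) = Π(366-i)/366 for i=0..31
= (366/366)×(365/366)×...×(335/366)
= 0.247626

P ≈ 0.2476 ≈ 24.76%


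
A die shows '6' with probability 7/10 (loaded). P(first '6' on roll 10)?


Geometric: P(X=10) = (1-p)^(k-1)×p = (3/10)^9×7/10 = 137781/10000000000

P(X=10) = 137781/10000000000 ≈ 0.00%


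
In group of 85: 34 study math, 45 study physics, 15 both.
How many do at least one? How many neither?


|A∪B| = 34+45-15 = 64
Neither = 85-64 = 21

At least one: 64; Neither: 21


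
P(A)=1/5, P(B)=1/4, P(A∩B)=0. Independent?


P(A)×P(B) = 1/20
P(A∩B) = 0
Not equal → NOT independent

No, not independent


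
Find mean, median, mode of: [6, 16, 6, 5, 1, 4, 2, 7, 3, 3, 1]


Sorted: [1, 1, 2, 3, 3, 4, 5, 6, 6, 7, 16]
Mean = 54/11
Median = 4
Freq: {6: 2, 16: 1, 5: 1, 1: 2, 4: 1, 2: 1, 7: 1, 3: 2}
Mode: [1, 3, 6]

Mean=54/11, Median=4, Mode=[1, 3, 6]


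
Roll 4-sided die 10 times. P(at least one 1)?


P(no 1)^10 = (3/4)^10 = 59049/1048576
P(≥1) = 1 - 59049/1048576 = 989527/1048576

P = 989527/1048576 ≈ 94.37%


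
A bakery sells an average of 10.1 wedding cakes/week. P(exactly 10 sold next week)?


Poisson(λ=10.1): P(X=10) = e^(-λ)×λ^k/k!
= e^(-10.1) × 10.1^10 / 10!
≈ 4.107955523e-05 × 11046221254.1 / 3628800 ≈ 0.125048

P(X=10) ≈ 0.125048 ≈ 12.50%


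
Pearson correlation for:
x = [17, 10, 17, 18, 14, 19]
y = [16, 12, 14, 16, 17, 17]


n=6, Σx=95, Σy=92, Σxy=1479, Σx²=1559, Σy²=1430
r = (6×1479 - 95×92)/√((6×1559 - 95²)(6×1430 - 92²))
= 134/√(329×116) = 134/√38164 ≈ 134/195.3561 ≈ 0.6859

r ≈ 0.6859


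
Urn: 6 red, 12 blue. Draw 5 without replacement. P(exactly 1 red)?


Hypergeometric: C(6,1)×C(12,4)/C(18,5)
= 6×495/8568 = 165/476

P(X=1) = 165/476 ≈ 34.66%


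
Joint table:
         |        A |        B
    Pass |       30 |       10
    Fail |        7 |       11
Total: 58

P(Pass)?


P(Pass) = (30+10)/58 = 40/58 = 20/29

P(Pass) = 20/29 ≈ 68.97%


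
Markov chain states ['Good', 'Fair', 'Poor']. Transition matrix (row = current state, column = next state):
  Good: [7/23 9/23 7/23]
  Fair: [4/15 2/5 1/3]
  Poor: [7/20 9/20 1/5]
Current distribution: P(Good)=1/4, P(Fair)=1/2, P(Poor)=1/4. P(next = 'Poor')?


P(next=Poor) = Σᵢ P(now=i)×P(i→Poor)
= 1/4×7/23 + 1/2×1/3 + 1/4×1/5
= 7/92 + 1/6 + 1/20 = 101/345

P = 101/345 ≈ 0.2928


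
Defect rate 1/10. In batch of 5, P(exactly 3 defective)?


Binomial: P(X=3) = C(5,3)×p^3×(1-p)^2
= 10 × 1/1000 × 81/100 = 81/10000

P(X=3) = 81/10000 ≈ 0.81%


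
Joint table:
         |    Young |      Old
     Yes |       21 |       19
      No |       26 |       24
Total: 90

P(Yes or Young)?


P(Yes∨Young) = P(Yes) + P(Young) - P(Yes∧Young)
= (40 + 47 - 21)/90 = 66/90 = 11/15

P = 11/15 ≈ 73.33%


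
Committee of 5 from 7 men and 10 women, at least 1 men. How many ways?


Count by #men:
  1M,4W: C(7,1)×C(10,4)=1470
  2M,3W: C(7,2)×C(10,3)=2520
  3M,2W: C(7,3)×C(10,2)=1575
  4M,1W: C(7,4)×C(10,1)=350
  5M,0W: C(7,5)×C(10,0)=21
Total = 5936

5936


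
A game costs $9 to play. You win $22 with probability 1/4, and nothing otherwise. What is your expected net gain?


E[gain] = (22-9)×1/4 + (-9)×3/4
= 13/4 - 27/4 = -7/2

Expected net gain = $-7/2 ≈ $-3.50


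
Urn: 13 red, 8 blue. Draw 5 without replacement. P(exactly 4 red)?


Hypergeometric: C(13,4)×C(8,1)/C(21,5)
= 715×8/20349 = 5720/20349

P(X=4) = 5720/20349 ≈ 28.11%


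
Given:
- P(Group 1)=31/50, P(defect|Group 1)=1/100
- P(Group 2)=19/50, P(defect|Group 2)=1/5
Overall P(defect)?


P(B) = Σ P(B|Aᵢ)×P(Aᵢ)
  1/100×31/50 = 31/5000
  1/5×19/50 = 19/250
Sum = 411/5000

P(defect) = 411/5000 ≈ 8.22%


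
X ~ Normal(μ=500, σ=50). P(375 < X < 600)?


z₁=(375-500)/50=-2.5, z₂=(600-500)/50=2.0
P = Φ(2.0) - Φ(-2.5) = 0.977250 - 0.006210 = 0.971040 ≈ 0.9710

P(375 < X < 600) ≈ 0.9710


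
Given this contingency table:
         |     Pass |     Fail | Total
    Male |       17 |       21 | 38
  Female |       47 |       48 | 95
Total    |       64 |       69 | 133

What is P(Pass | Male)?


P(Pass | Male) = 17/(17+21) = 17/38

P(Pass|Male) = 17/38 ≈ 44.74%


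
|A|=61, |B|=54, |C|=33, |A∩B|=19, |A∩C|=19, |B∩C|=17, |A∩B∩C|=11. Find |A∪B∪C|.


|A∪B∪C| = 61+54+33-19-19-17+11 = 104

|A∪B∪C| = 104


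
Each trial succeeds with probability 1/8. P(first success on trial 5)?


Geometric: P(X=5) = (1-p)^(k-1)×p = (7/8)^4×1/8 = 2401/32768

P(X=5) = 2401/32768 ≈ 7.33%


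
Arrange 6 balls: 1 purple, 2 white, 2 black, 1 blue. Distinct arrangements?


6!/(1!×2!×2!×1!) = 180

180


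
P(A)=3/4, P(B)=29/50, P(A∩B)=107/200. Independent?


P(A)×P(B) = 87/200
P(A∩B) = 107/200
Not equal → NOT independent

No, not independent


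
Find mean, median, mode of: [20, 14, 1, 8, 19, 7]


Sorted: [1, 7, 8, 14, 19, 20]
Mean = 69/6 = 23/2
Median = 11
Freq: {20: 1, 14: 1, 1: 1, 8: 1, 19: 1, 7: 1}
Mode: No mode

Mean=23/2, Median=11, Mode=No mode


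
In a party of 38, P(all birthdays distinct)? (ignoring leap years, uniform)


P(all different) = Π(365-i)/365 for i=0..37
= (365/365)×(364/365)×...×(328/365)
= 0.135932

P ≈ 0.1359 ≈ 13.59%


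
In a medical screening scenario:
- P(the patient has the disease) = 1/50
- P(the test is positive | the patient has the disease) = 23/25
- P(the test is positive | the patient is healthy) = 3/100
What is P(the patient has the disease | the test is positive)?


Using Bayes' theorem:
P(A|B) = P(B|A)·P(A) / P(B)

P(the test is positive) = 23/25 × 1/50 + 3/100 × 49/50
= 23/1250 + 147/5000 = 239/5000

P(the patient has the disease|the test is positive) = (23/1250) / (239/5000) = 92/239

P(the patient has the disease|the test is positive) = 92/239 ≈ 38.49%


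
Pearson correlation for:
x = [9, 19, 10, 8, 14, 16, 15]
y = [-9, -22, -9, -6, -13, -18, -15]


n=7, Σx=91, Σy=-92, Σxy=-1332, Σx²=1283, Σy²=1400
r = (7×(-1332) - 91×(-92))/√((7×1283 - 91²)(7×1400 - (-92)²))
= -952/√(700×1336) = -952/√935200 ≈ -952/967.0574 ≈ -0.9844

r ≈ -0.9844


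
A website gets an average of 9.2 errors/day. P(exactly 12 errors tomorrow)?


Poisson(λ=9.2): P(X=12) = e^(-λ)×λ^k/k!
= e^(-9.2) × 9.2^12 / 12!
≈ 0.0001010394018 × 367666387655 / 479001600 ≈ 0.077555

P(X=12) ≈ 0.077555 ≈ 7.76%


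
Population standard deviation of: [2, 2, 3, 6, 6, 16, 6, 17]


Mean = 58/8 = 29/4
  (2-29/4)²=441/16
  (2-29/4)²=441/16
  (3-29/4)²=289/16
  (6-29/4)²=25/16
  (6-29/4)²=25/16
  (16-29/4)²=1225/16
  (6-29/4)²=25/16
  (17-29/4)²=1521/16
Σ(x-μ)² = 499/2
σ² = (499/2)/8 = 499/16

σ = √(499/16) ≈ 5.5846


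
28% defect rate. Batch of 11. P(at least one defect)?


P(all good) = (18/25)^11 = 64268410079232/2384185791015625
P(≥1 defect) = 2319917380936393/2384185791015625

P = 2319917380936393/2384185791015625 ≈ 97.30%


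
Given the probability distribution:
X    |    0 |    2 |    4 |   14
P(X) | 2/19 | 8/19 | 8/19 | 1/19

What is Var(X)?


E[X] = 62/19
E[X²] = 356/19
Var(X) = E[X²] - (E[X])² = 356/19 - 3844/361 = 2920/361

Var(X) = 2920/361 ≈ 8.0886


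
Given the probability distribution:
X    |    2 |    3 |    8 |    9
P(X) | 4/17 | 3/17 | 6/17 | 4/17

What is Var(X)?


E[X] = 101/17
E[X²] = 751/17
Var(X) = E[X²] - (E[X])² = 751/17 - 10201/289 = 2566/289

Var(X) = 2566/289 ≈ 8.8789


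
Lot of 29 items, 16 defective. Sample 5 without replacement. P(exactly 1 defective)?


Hypergeometric: C(16,1)×C(13,4)/C(29,5)
= 16×715/118755 = 176/1827

P(X=1) = 176/1827 ≈ 9.63%


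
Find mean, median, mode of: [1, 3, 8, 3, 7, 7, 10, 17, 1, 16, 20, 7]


Sorted: [1, 1, 3, 3, 7, 7, 7, 8, 10, 16, 17, 20]
Mean = 100/12 = 25/3
Median = 7
Freq: {1: 2, 3: 2, 8: 1, 7: 3, 10: 1, 17: 1, 16: 1, 20: 1}
Mode: [7]

Mean=25/3, Median=7, Mode=7


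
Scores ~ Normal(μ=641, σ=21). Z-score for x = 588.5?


z = (x - μ)/σ = (588.5 - 641)/21 = -2.5

z = -2.5


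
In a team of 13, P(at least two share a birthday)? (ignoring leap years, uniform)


P(all different) = Π(365-i)/365 for i=0..12
= 0.805590
P(match) = 1 - 0.805590 = 0.194410

P ≈ 0.1944 ≈ 19.44%


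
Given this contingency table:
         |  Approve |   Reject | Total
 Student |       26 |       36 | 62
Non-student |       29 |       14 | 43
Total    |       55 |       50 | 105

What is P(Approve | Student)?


P(Approve | Student) = 26/(26+36) = 26/62 = 13/31

P(Approve|Student) = 13/31 ≈ 41.94%


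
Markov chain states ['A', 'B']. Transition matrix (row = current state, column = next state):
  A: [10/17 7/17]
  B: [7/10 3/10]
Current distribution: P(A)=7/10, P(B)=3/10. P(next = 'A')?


P(next=A) = Σᵢ P(now=i)×P(i→A)
= 7/10×10/17 + 3/10×7/10
= 7/17 + 21/100 = 1057/1700

P = 1057/1700 ≈ 0.6218


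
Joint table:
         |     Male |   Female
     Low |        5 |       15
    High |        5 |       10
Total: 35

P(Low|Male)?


P(Low|Male) = 5/(5+5) = 5/10 = 1/2

P = 1/2 ≈ 50.00%


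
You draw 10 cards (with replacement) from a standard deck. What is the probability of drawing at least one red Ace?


P(not a red Ace) = 50/52 = 25/26
P(none in 10 draws) = (25/26)^10 = 95367431640625/141167095653376
P(≥1 red Ace) = 1 - 95367431640625/141167095653376 = 45799664012751/141167095653376

P = 45799664012751/141167095653376 ≈ 32.44%


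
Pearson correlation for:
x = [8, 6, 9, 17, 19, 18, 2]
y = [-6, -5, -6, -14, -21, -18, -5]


n=7, Σx=79, Σy=-75, Σxy=-1103, Σx²=1159, Σy²=1083
r = (7×(-1103) - 79×(-75))/√((7×1159 - 79²)(7×1083 - (-75)²))
= -1796/√(1872×1956) = -1796/√3661632 ≈ -1796/1913.5391 ≈ -0.9386

r ≈ -0.9386


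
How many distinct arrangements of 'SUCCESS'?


Letters: 7, freq: {'S': 3, 'U': 1, 'C': 2, 'E': 1}
7!/(3!×1!×2!×1!) = 5040/12 = 420

420


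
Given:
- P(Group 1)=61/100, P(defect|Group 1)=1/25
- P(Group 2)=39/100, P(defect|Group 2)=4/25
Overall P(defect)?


P(B) = Σ P(B|Aᵢ)×P(Aᵢ)
  1/25×61/100 = 61/2500
  4/25×39/100 = 39/625
Sum = 217/2500

P(defect) = 217/2500 ≈ 8.68%


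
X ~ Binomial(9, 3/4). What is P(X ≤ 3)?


P(X ≤ 3) = Σ P(X=i) for i=0..3
P(X=0) = 1/262144
P(X=1) = 27/262144
P(X=2) = 81/65536
P(X=3) = 567/65536
Sum = 655/65536

P(X ≤ 3) = 655/65536 ≈ 1.00%


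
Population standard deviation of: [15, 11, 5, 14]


Mean = 45/4
  (15-45/4)²=225/16
  (11-45/4)²=1/16
  (5-45/4)²=625/16
  (14-45/4)²=121/16
Σ(x-μ)² = 243/4
σ² = (243/4)/4 = 243/16

σ = √(243/16) ≈ 3.8971


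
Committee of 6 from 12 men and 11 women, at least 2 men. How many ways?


Count by #men:
  2M,4W: C(12,2)×C(11,4)=21780
  3M,3W: C(12,3)×C(11,3)=36300
  4M,2W: C(12,4)×C(11,2)=27225
  5M,1W: C(12,5)×C(11,1)=8712
  6M,0W: C(12,6)×C(11,0)=924
Total = 94941

94941


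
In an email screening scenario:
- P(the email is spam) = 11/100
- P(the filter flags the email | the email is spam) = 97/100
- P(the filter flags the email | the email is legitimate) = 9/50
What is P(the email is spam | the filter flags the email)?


Using Bayes' theorem:
P(A|B) = P(B|A)·P(A) / P(B)

P(the filter flags the email) = 97/100 × 11/100 + 9/50 × 89/100
= 1067/10000 + 801/5000 = 2669/10000

P(the email is spam|the filter flags the email) = (1067/10000) / (2669/10000) = 1067/2669

P(the email is spam|the filter flags the email) = 1067/2669 ≈ 39.98%


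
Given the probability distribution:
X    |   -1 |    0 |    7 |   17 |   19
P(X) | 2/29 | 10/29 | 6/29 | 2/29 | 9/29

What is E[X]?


E[X] = Σ x·P(X=x)
= (-1)×(2/29) + (0)×(10/29) + (7)×(6/29) + (17)×(2/29) + (19)×(9/29)
= 245/29

E[X] = 245/29


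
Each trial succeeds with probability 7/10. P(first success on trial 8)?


Geometric: P(X=8) = (1-p)^(k-1)×p = (3/10)^7×7/10 = 15309/100000000

P(X=8) = 15309/100000000 ≈ 0.02%


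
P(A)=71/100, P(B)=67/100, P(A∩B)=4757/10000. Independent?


P(A)×P(B) = 4757/10000
P(A∩B) = 4757/10000
Equal ✓ → Independent

Yes, independent


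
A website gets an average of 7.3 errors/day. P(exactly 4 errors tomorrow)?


Poisson(λ=7.3): P(X=4) = e^(-λ)×λ^k/k!
= e^(-7.3) × 7.3^4 / 4!
≈ 0.0006755387752 × 2839.8241 / 24 ≈ 0.079934

P(X=4) ≈ 0.079934 ≈ 7.99%


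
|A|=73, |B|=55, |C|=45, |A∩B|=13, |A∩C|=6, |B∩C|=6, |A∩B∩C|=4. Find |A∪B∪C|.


|A∪B∪C| = 73+55+45-13-6-6+4 = 152

|A∪B∪C| = 152


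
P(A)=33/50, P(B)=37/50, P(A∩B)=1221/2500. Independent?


P(A)×P(B) = 1221/2500
P(A∩B) = 1221/2500
Equal ✓ → Independent

Yes, independent


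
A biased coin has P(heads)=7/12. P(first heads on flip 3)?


Geometric: P(X=3) = (1-p)^(k-1)×p = (5/12)^2×7/12 = 175/1728

P(X=3) = 175/1728 ≈ 10.13%


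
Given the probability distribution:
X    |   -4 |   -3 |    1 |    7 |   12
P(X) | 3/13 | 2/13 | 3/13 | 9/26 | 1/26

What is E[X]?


E[X] = Σ x·P(X=x)
= (-4)×(3/13) + (-3)×(2/13) + (1)×(3/13) + (7)×(9/26) + (12)×(1/26)
= 45/26

E[X] = 45/26


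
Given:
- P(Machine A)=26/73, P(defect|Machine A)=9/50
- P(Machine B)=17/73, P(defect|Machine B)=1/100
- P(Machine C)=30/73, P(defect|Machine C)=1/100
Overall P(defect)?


P(B) = Σ P(B|Aᵢ)×P(Aᵢ)
  9/50×26/73 = 117/1825
  1/100×17/73 = 17/7300
  1/100×30/73 = 3/730
Sum = 103/1460

P(defect) = 103/1460 ≈ 7.05%


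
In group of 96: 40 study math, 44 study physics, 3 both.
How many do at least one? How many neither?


|A∪B| = 40+44-3 = 81
Neither = 96-81 = 15

At least one: 81; Neither: 15


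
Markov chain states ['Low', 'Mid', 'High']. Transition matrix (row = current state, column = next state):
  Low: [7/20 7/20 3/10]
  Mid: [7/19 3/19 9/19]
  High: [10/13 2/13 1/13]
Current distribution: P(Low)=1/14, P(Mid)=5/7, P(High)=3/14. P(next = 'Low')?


P(next=Low) = Σᵢ P(now=i)×P(i→Low)
= 1/14×7/20 + 5/7×7/19 + 3/14×10/13
= 1/40 + 5/19 + 15/91 = 31329/69160

P = 31329/69160 ≈ 0.4530


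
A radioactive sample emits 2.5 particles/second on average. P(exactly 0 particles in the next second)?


Poisson(λ=2.5): P(X=0) = e^(-λ)×λ^k/k!
= e^(-2.5) × 2.5^0 / 0!
≈ 0.08208499862 × 1 / 1 ≈ 0.082085

P(X=0) ≈ 0.082085 ≈ 8.21%


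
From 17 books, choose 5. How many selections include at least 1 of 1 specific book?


Complement: C(17,5) - C(16,5) = 6188 - 4368 = 1820

1820


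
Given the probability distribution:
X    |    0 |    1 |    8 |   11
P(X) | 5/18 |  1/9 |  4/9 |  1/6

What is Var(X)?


E[X] = 11/2
E[X²] = 877/18
Var(X) = E[X²] - (E[X])² = 877/18 - 121/4 = 665/36

Var(X) = 665/36 ≈ 18.4722


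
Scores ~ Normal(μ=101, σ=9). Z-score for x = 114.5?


z = (x - μ)/σ = (114.5 - 101)/9 = 1.5

z = 1.5


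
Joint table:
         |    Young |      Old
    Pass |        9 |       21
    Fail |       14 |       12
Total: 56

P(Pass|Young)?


P(Pass|Young) = 9/(9+14) = 9/23

P = 9/23 ≈ 39.13%


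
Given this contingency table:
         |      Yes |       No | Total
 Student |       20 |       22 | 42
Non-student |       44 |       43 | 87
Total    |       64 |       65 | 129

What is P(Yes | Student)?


P(Yes | Student) = 20/(20+22) = 20/42 = 10/21

P(Yes|Student) = 10/21 ≈ 47.62%


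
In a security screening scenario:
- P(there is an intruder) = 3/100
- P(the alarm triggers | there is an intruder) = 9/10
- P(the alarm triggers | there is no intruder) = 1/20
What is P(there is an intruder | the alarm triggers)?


Using Bayes' theorem:
P(A|B) = P(B|A)·P(A) / P(B)

P(the alarm triggers) = 9/10 × 3/100 + 1/20 × 97/100
= 27/1000 + 97/2000 = 151/2000

P(there is an intruder|the alarm triggers) = (27/1000) / (151/2000) = 54/151

P(there is an intruder|the alarm triggers) = 54/151 ≈ 35.76%


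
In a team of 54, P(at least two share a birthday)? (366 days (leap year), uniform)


P(all different) = Π(366-i)/366 for i=0..53
= 0.016316
P(match) = 1 - 0.016316 = 0.983684

P ≈ 0.9837 ≈ 98.37%


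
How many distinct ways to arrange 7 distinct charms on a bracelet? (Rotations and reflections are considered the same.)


Free circular arrangements: rotations and reflections both identified.
(n-1)!/2 = 6!/2 = 720/2 = 360

360


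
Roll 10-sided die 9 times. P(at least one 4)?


P(no 4)^9 = (9/10)^9 = 387420489/1000000000
P(≥1) = 1 - 387420489/1000000000 = 612579511/1000000000

P = 612579511/1000000000 ≈ 61.26%


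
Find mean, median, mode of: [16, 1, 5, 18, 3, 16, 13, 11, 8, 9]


Sorted: [1, 3, 5, 8, 9, 11, 13, 16, 16, 18]
Mean = 100/10 = 10
Median = 10
Freq: {16: 2, 1: 1, 5: 1, 18: 1, 3: 1, 13: 1, 11: 1, 8: 1, 9: 1}
Mode: [16]

Mean=10, Median=10, Mode=16


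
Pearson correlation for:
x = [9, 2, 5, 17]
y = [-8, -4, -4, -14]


n=4, Σx=33, Σy=-30, Σxy=-338, Σx²=399, Σy²=292
r = (4×(-338) - 33×(-30))/√((4×399 - 33²)(4×292 - (-30)²))
= -362/√(507×268) = -362/√135876 ≈ -362/368.6136 ≈ -0.9821

r ≈ -0.9821


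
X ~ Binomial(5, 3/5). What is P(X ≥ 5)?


P(X ≥ 5) = Σ P(X=i) for i=5..5
P(X=5) = 243/3125
Sum = 243/3125

P(X ≥ 5) = 243/3125 ≈ 7.78%


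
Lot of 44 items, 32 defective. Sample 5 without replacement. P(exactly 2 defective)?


Hypergeometric: C(32,2)×C(12,3)/C(44,5)
= 496×220/1086008 = 1240/12341

P(X=2) = 1240/12341 ≈ 10.05%


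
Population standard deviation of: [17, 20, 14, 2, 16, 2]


Mean = 71/6
  (17-71/6)²=961/36
  (20-71/6)²=2401/36
  (14-71/6)²=169/36
  (2-71/6)²=3481/36
  (16-71/6)²=625/36
  (2-71/6)²=3481/36
Σ(x-μ)² = 1853/6
σ² = (1853/6)/6 = 1853/36

σ = √(1853/36) ≈ 7.1744


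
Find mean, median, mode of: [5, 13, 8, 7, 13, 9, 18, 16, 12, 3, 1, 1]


Sorted: [1, 1, 3, 5, 7, 8, 9, 12, 13, 13, 16, 18]
Mean = 106/12 = 53/6
Median = 17/2
Freq: {5: 1, 13: 2, 8: 1, 7: 1, 9: 1, 18: 1, 16: 1, 12: 1, 3: 1, 1: 2}
Mode: [1, 13]

Mean=53/6, Median=17/2, Mode=[1, 13]


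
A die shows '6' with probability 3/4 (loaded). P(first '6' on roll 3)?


Geometric: P(X=3) = (1-p)^(k-1)×p = (1/4)^2×3/4 = 3/64

P(X=3) = 3/64 ≈ 4.69%


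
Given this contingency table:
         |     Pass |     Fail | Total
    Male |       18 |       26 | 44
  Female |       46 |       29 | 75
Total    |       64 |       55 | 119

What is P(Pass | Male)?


P(Pass | Male) = 18/(18+26) = 18/44 = 9/22

P(Pass|Male) = 9/22 ≈ 40.91%


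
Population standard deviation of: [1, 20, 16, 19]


Mean = 56/4 = 14
  (1-14)²=169
  (20-14)²=36
  (16-14)²=4
  (19-14)²=25
Σ(x-μ)² = 234
σ² = 234/4 = 117/2

σ = √(117/2) ≈ 7.6485


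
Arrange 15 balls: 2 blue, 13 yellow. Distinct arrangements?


15!/(2!×13!) = 105

105


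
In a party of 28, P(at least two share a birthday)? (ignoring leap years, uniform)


P(all different) = Π(365-i)/365 for i=0..27
= 0.345539
P(match) = 1 - 0.345539 = 0.654461

P ≈ 0.6545 ≈ 65.45%
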